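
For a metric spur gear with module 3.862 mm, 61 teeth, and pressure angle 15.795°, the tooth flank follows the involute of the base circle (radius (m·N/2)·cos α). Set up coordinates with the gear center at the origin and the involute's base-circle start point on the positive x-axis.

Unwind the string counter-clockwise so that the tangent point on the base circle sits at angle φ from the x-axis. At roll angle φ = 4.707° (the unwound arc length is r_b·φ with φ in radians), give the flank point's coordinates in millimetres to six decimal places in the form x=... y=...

x=113.725254 y=0.020934

pitch radius r_p = m·N/2 = 3.862·61/2 = 117.791000
base radius r_b = r_p·cos α = 117.791000·cos 15.795° = 113.343418
roll angle φ = 4.707° = 0.08215265 rad
x = r_b·(cos φ + φ·sin φ) = 113.343418·(0.99662737 + 0.08215265·0.08206027) = 113.725254
y = r_b·(sin φ − φ·cos φ) = 113.343418·(0.08206027 − 0.08215265·0.99662737) = 0.020934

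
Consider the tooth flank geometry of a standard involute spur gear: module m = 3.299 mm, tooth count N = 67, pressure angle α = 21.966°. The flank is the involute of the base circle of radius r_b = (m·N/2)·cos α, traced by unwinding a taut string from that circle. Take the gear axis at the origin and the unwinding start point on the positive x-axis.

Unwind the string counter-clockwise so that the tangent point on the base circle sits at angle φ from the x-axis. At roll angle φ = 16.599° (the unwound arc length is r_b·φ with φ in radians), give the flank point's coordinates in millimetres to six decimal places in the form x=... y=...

x=106.704994 y=0.823767

pitch radius r_p = m·N/2 = 3.299·67/2 = 110.516500
base radius r_b = r_p·cos α = 110.516500·cos 21.966° = 102.493664
roll angle φ = 16.599° = 0.28970720 rad
x = r_b·(cos φ + φ·sin φ) = 102.493664·(0.95832756 + 0.28970720·0.28567164) = 106.704994
y = r_b·(sin φ − φ·cos φ) = 102.493664·(0.28567164 − 0.28970720·0.95832756) = 0.823767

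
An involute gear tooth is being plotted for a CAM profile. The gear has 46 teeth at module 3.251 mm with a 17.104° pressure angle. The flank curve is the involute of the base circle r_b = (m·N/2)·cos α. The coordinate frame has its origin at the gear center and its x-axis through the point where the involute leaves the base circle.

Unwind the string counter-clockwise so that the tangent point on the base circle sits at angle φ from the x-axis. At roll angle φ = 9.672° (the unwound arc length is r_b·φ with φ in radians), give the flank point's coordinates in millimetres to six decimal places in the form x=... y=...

x=72.476989 y=0.114267

pitch radius r_p = m·N/2 = 3.251·46/2 = 74.773000
base radius r_b = r_p·cos α = 74.773000·cos 17.104° = 71.465976
roll angle φ = 9.672° = 0.16880825 rad
x = r_b·(cos φ + φ·sin φ) = 71.465976·(0.98578569 + 0.16880825·0.16800765) = 72.476989
y = r_b·(sin φ − φ·cos φ) = 71.465976·(0.16800765 − 0.16880825·0.98578569) = 0.114267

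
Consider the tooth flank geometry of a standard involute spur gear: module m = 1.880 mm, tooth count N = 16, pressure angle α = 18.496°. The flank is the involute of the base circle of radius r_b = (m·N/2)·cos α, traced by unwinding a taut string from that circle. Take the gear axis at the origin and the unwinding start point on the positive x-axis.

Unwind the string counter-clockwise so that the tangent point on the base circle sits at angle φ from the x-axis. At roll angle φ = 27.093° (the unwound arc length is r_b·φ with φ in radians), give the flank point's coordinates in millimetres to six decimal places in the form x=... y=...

pitch radius r_p = m·N/2 = 1.880·16/2 = 15.040000
base radius r_b = r_p·cos α = 15.040000·cos 18.496° = 14.263121
roll angle φ = 27.093° = 0.47286205 rad
x = r_b·(cos φ + φ·sin φ) = 14.263121·(0.89026845 + 0.47286205·0.45543614) = 15.769690
y = r_b·(sin φ − φ·cos φ) = 14.263121·(0.45543614 − 0.47286205·0.89026845) = 0.491535

x=15.769690 y=0.491535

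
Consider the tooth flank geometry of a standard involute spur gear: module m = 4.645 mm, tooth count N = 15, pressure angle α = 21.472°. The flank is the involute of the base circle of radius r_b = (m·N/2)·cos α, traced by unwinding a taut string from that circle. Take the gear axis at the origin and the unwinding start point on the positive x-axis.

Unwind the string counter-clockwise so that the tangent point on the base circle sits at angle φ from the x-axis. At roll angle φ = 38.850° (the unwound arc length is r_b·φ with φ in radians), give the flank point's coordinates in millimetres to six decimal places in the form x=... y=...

x=39.037388 y=3.216563

pitch radius r_p = m·N/2 = 4.645·15/2 = 34.837500
base radius r_b = r_p·cos α = 34.837500·cos 21.472° = 32.419658
roll angle φ = 38.850° = 0.67806041 rad
x = r_b·(cos φ + φ·sin φ) = 32.419658·(0.77879085 + 0.67806041·0.62728367) = 39.037388
y = r_b·(sin φ − φ·cos φ) = 32.419658·(0.62728367 − 0.67806041·0.77879085) = 3.216563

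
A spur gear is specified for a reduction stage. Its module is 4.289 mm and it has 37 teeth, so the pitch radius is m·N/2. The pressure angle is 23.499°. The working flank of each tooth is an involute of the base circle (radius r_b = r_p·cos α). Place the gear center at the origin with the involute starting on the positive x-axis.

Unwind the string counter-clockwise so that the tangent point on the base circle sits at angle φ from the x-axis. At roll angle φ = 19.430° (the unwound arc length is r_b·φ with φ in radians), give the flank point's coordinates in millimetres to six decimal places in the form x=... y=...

x=76.830605 y=0.935094

pitch radius r_p = m·N/2 = 4.289·37/2 = 79.346500
base radius r_b = r_p·cos α = 79.346500·cos 23.499° = 72.766059
roll angle φ = 19.430° = 0.33911747 rad
x = r_b·(cos φ + φ·sin φ) = 72.766059·(0.94304861 + 0.33911747·0.33265496) = 76.830605
y = r_b·(sin φ − φ·cos φ) = 72.766059·(0.33265496 − 0.33911747·0.94304861) = 0.935094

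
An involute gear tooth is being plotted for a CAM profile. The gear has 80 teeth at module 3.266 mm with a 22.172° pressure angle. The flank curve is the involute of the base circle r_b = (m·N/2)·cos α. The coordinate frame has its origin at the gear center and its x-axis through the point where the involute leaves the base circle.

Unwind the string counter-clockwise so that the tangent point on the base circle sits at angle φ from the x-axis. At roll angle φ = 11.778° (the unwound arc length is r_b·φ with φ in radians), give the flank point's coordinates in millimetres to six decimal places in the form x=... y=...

x=123.509019 y=0.348821

pitch radius r_p = m·N/2 = 3.266·80/2 = 130.640000
base radius r_b = r_p·cos α = 130.640000·cos 22.172° = 120.979841
roll angle φ = 11.778° = 0.20556488 rad
x = r_b·(cos φ + φ·sin φ) = 120.979841·(0.97894584 + 0.20556488·0.20412018) = 123.509019
y = r_b·(sin φ − φ·cos φ) = 120.979841·(0.20412018 − 0.20556488·0.97894584) = 0.348821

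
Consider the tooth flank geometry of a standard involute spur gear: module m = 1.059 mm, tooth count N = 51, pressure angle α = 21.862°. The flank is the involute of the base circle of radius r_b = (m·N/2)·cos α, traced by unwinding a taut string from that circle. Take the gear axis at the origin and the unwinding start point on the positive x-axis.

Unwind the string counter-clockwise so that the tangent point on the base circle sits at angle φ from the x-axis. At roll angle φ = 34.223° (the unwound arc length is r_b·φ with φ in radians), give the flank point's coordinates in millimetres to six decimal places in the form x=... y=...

x=29.142287 y=1.717568

pitch radius r_p = m·N/2 = 1.059·51/2 = 27.004500
base radius r_b = r_p·cos α = 27.004500·cos 21.862° = 25.062429
roll angle φ = 34.223° = 0.59730403 rad
x = r_b·(cos φ + φ·sin φ) = 25.062429·(0.82685487 + 0.59730403·0.56241534) = 29.142287
y = r_b·(sin φ − φ·cos φ) = 25.062429·(0.56241534 − 0.59730403·0.82685487) = 1.717568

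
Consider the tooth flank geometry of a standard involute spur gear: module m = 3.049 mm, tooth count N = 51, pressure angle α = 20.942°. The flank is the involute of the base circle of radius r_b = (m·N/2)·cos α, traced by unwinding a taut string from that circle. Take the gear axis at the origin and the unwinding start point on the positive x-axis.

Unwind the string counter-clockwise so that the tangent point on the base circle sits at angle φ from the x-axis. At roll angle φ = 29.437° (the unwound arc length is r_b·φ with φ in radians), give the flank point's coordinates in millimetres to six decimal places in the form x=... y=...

x=81.573986 y=3.196701

pitch radius r_p = m·N/2 = 3.049·51/2 = 77.749500
base radius r_b = r_p·cos α = 77.749500·cos 20.942° = 72.613580
roll angle φ = 29.437° = 0.51377257 rad
x = r_b·(cos φ + φ·sin φ) = 72.613580·(0.87089662 + 0.51377257·0.49146626) = 81.573986
y = r_b·(sin φ − φ·cos φ) = 72.613580·(0.49146626 − 0.51377257·0.87089662) = 3.196701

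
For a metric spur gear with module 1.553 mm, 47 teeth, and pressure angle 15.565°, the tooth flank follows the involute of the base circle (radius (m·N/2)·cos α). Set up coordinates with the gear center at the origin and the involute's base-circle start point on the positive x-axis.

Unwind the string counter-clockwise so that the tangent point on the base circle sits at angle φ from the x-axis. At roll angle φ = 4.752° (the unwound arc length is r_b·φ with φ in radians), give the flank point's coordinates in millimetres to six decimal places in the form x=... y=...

x=35.277798 y=0.006681

pitch radius r_p = m·N/2 = 1.553·47/2 = 36.495500
base radius r_b = r_p·cos α = 36.495500·cos 15.565° = 35.157088
roll angle φ = 4.752° = 0.08293805 rad
x = r_b·(cos φ + φ·sin φ) = 35.157088·(0.99656261 + 0.08293805·0.08284299) = 35.277798
y = r_b·(sin φ − φ·cos φ) = 35.157088·(0.08284299 − 0.08293805·0.99656261) = 0.006681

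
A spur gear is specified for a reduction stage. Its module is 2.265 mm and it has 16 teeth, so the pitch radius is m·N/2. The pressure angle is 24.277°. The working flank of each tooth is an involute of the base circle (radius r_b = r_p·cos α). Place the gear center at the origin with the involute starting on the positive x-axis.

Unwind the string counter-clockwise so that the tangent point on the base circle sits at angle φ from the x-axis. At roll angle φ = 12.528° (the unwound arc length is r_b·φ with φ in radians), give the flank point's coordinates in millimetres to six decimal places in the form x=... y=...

pitch radius r_p = m·N/2 = 2.265·16/2 = 18.120000
base radius r_b = r_p·cos α = 18.120000·cos 24.277° = 16.517619
roll angle φ = 12.528° = 0.21865485 rad
x = r_b·(cos φ + φ·sin φ) = 16.517619·(0.97619012 + 0.21865485·0.21691670) = 16.907766
y = r_b·(sin φ − φ·cos φ) = 16.517619·(0.21691670 − 0.21865485·0.97619012) = 0.057283

x=16.907766 y=0.057283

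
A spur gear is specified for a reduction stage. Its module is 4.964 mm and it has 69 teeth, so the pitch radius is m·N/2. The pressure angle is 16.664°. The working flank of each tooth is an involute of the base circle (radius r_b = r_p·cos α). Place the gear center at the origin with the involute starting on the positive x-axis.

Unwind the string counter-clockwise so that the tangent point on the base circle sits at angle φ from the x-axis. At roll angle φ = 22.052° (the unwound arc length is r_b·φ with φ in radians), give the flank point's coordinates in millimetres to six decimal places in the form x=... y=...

x=175.771064 y=3.072030

pitch radius r_p = m·N/2 = 4.964·69/2 = 171.258000
base radius r_b = r_p·cos α = 171.258000·cos 16.664° = 164.065654
roll angle φ = 22.052° = 0.38488001 rad
x = r_b·(cos φ + φ·sin φ) = 164.065654·(0.92684349 + 0.38488001·0.37544792) = 175.771064
y = r_b·(sin φ − φ·cos φ) = 164.065654·(0.37544792 − 0.38488001·0.92684349) = 3.072030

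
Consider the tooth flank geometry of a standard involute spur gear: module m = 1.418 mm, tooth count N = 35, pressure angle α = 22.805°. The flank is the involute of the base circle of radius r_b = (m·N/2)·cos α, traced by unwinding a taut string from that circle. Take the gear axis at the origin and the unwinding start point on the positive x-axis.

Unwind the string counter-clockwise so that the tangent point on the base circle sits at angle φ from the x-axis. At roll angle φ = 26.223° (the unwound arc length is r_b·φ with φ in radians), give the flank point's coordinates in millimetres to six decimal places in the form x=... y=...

x=25.147005 y=0.715811

pitch radius r_p = m·N/2 = 1.418·35/2 = 24.815000
base radius r_b = r_p·cos α = 24.815000·cos 22.805° = 22.875195
roll angle φ = 26.223° = 0.45767769 rad
x = r_b·(cos φ + φ·sin φ) = 22.875195·(0.89708107 + 0.45767769·0.44186600) = 25.147005
y = r_b·(sin φ − φ·cos φ) = 22.875195·(0.44186600 − 0.45767769·0.89708107) = 0.715811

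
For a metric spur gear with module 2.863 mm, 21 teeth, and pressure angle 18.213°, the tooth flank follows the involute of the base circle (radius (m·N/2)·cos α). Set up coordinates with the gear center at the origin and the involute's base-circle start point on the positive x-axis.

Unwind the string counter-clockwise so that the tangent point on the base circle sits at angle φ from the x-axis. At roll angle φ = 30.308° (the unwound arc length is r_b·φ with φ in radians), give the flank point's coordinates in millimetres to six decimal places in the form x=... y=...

pitch radius r_p = m·N/2 = 2.863·21/2 = 30.061500
base radius r_b = r_p·cos α = 30.061500·cos 18.213° = 28.555454
roll angle φ = 30.308° = 0.52897439 rad
x = r_b·(cos φ + φ·sin φ) = 28.555454·(0.86332510 + 0.52897439·0.50464817) = 32.275403
y = r_b·(sin φ − φ·cos φ) = 28.555454·(0.50464817 − 0.52897439·0.86332510) = 1.369842

x=32.275403 y=1.369842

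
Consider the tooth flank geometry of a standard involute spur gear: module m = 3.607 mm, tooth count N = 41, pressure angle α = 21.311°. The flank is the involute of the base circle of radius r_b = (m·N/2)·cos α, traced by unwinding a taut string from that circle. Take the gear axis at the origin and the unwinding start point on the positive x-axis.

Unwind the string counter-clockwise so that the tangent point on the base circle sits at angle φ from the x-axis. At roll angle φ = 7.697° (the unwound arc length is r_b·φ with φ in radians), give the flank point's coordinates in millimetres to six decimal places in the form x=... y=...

x=69.506145 y=0.055569

pitch radius r_p = m·N/2 = 3.607·41/2 = 73.943500
base radius r_b = r_p·cos α = 73.943500·cos 21.311° = 68.887352
roll angle φ = 7.697° = 0.13433799 rad
x = r_b·(cos φ + φ·sin φ) = 68.887352·(0.99099021 + 0.13433799·0.13393430) = 69.506145
y = r_b·(sin φ − φ·cos φ) = 68.887352·(0.13393430 − 0.13433799·0.99099021) = 0.055569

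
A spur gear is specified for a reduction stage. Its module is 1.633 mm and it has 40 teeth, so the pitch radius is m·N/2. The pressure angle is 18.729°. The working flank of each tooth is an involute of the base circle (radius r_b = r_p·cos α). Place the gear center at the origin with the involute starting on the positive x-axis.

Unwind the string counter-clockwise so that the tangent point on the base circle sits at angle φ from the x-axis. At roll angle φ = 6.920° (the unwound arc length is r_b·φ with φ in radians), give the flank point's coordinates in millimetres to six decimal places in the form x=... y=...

pitch radius r_p = m·N/2 = 1.633·40/2 = 32.660000
base radius r_b = r_p·cos α = 32.660000·cos 18.729° = 30.930584
roll angle φ = 6.920° = 0.12077678 rad
x = r_b·(cos φ + φ·sin φ) = 30.930584·(0.99271535 + 0.12077678·0.12048337) = 31.155354
y = r_b·(sin φ − φ·cos φ) = 30.930584·(0.12048337 − 0.12077678·0.99271535) = 0.018138

x=31.155354 y=0.018138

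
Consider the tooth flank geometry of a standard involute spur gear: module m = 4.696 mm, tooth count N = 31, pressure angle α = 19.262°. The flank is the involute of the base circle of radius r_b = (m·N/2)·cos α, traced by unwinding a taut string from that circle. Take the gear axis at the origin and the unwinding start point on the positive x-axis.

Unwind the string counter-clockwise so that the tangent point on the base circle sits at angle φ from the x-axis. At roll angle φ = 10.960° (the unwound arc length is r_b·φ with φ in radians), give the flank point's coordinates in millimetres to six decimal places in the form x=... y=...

x=69.958996 y=0.159733

pitch radius r_p = m·N/2 = 4.696·31/2 = 72.788000
base radius r_b = r_p·cos α = 72.788000·cos 19.262° = 68.713324
roll angle φ = 10.960° = 0.19128809 rad
x = r_b·(cos φ + φ·sin φ) = 68.713324·(0.98176015 + 0.19128809·0.19012364) = 69.958996
y = r_b·(sin φ − φ·cos φ) = 68.713324·(0.19012364 − 0.19128809·0.98176015) = 0.159733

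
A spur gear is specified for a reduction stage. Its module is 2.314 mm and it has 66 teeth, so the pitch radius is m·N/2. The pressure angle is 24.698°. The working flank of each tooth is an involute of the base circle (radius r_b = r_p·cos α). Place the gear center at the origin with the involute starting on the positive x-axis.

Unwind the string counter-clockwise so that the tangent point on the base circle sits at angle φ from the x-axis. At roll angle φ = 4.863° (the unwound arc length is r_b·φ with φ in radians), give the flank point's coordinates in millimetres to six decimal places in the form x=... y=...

x=69.626054 y=0.014129

pitch radius r_p = m·N/2 = 2.314·66/2 = 76.362000
base radius r_b = r_p·cos α = 76.362000·cos 24.698° = 69.376615
roll angle φ = 4.863° = 0.08487536 rad
x = r_b·(cos φ + φ·sin φ) = 69.376615·(0.99640025 + 0.08487536·0.08477349) = 69.626054
y = r_b·(sin φ − φ·cos φ) = 69.376615·(0.08477349 − 0.08487536·0.99640025) = 0.014129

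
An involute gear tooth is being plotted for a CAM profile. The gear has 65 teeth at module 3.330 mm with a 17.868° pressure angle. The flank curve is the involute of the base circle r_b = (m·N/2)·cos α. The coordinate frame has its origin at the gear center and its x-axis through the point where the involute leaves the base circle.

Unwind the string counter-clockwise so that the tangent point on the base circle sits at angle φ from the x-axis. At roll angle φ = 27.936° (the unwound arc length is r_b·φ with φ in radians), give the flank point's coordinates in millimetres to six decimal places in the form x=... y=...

x=114.530401 y=3.885988

pitch radius r_p = m·N/2 = 3.330·65/2 = 108.225000
base radius r_b = r_p·cos α = 108.225000·cos 17.868° = 103.004866
roll angle φ = 27.936° = 0.48757518 rad
x = r_b·(cos φ + φ·sin φ) = 103.004866·(0.88347145 + 0.48757518·0.46848501) = 114.530401
y = r_b·(sin φ − φ·cos φ) = 103.004866·(0.46848501 − 0.48757518·0.88347145) = 3.885988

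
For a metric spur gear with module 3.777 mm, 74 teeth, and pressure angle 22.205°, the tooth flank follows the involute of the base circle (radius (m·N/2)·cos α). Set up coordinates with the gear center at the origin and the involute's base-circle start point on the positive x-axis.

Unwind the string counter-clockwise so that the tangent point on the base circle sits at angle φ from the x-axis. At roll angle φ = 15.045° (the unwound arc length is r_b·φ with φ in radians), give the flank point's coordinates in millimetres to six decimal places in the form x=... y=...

x=133.768877 y=0.775485

pitch radius r_p = m·N/2 = 3.777·74/2 = 139.749000
base radius r_b = r_p·cos α = 139.749000·cos 22.205° = 129.384880
roll angle φ = 15.045° = 0.26258479 rad
x = r_b·(cos φ + φ·sin φ) = 129.384880·(0.96572225 + 0.26258479·0.25957760) = 133.768877
y = r_b·(sin φ − φ·cos φ) = 129.384880·(0.25957760 − 0.26258479·0.96572225) = 0.775485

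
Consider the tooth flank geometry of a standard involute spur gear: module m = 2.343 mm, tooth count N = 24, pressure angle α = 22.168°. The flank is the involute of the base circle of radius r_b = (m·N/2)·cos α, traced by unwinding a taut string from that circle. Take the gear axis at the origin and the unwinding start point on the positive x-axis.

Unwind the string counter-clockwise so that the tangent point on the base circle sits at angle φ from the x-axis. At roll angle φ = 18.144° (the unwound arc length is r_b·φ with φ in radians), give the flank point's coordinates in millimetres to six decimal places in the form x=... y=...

x=27.310708 y=0.272867

pitch radius r_p = m·N/2 = 2.343·24/2 = 28.116000
base radius r_b = r_p·cos α = 28.116000·cos 22.168° = 26.037707
roll angle φ = 18.144° = 0.31667254 rad
x = r_b·(cos φ + φ·sin φ) = 26.037707·(0.95027687 + 0.31667254·0.31140628) = 27.310708
y = r_b·(sin φ − φ·cos φ) = 26.037707·(0.31140628 − 0.31667254·0.95027687) = 0.272867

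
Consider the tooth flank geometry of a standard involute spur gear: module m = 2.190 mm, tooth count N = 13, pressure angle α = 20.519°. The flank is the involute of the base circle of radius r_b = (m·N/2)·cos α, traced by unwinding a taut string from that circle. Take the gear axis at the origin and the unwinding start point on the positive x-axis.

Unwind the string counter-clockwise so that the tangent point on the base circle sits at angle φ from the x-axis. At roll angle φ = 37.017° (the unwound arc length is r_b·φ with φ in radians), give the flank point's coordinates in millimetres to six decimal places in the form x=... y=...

pitch radius r_p = m·N/2 = 2.190·13/2 = 14.235000
base radius r_b = r_p·cos α = 14.235000·cos 20.519° = 13.331875
roll angle φ = 37.017° = 0.64606853 rad
x = r_b·(cos φ + φ·sin φ) = 13.331875·(0.79845691 + 0.64606853·0.60205196) = 15.830584
y = r_b·(sin φ − φ·cos φ) = 13.331875·(0.60205196 − 0.64606853·0.79845691) = 1.149129

x=15.830584 y=1.149129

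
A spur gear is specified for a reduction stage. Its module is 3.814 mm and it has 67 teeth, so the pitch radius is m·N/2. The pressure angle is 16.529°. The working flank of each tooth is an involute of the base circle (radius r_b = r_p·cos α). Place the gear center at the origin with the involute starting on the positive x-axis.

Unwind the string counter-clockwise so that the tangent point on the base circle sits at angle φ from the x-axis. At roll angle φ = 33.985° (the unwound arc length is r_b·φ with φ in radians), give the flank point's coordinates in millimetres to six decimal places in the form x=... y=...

x=142.178013 y=8.224560

pitch radius r_p = m·N/2 = 3.814·67/2 = 127.769000
base radius r_b = r_p·cos α = 127.769000·cos 16.529° = 122.489056
roll angle φ = 33.985° = 0.59315015 rad
x = r_b·(cos φ + φ·sin φ) = 122.489056·(0.82918394 + 0.59315015·0.55897584) = 142.178013
y = r_b·(sin φ − φ·cos φ) = 122.489056·(0.55897584 − 0.59315015·0.82918394) = 8.224560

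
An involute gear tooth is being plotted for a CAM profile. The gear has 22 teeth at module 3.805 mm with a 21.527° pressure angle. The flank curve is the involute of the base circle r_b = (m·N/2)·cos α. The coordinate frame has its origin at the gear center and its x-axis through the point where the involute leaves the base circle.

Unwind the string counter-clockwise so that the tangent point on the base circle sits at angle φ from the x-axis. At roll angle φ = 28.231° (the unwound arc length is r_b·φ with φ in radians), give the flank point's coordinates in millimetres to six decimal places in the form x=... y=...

pitch radius r_p = m·N/2 = 3.805·22/2 = 41.855000
base radius r_b = r_p·cos α = 41.855000·cos 21.527° = 38.935394
roll angle φ = 28.231° = 0.49272390 rad
x = r_b·(cos φ + φ·sin φ) = 38.935394·(0.88104765 + 0.49272390·0.47302753) = 43.378686
y = r_b·(sin φ − φ·cos φ) = 38.935394·(0.47302753 − 0.49272390·0.88104765) = 1.515143

x=43.378686 y=1.515143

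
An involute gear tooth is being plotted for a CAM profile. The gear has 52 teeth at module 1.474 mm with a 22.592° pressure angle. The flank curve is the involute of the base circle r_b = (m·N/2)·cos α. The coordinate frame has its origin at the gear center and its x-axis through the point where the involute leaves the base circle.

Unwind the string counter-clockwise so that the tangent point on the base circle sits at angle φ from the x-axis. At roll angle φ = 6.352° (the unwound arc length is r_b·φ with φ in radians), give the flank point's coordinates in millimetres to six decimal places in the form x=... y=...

pitch radius r_p = m·N/2 = 1.474·52/2 = 38.324000
base radius r_b = r_p·cos α = 38.324000·cos 22.592° = 35.383164
roll angle φ = 6.352° = 0.11086331 rad
x = r_b·(cos φ + φ·sin φ) = 35.383164·(0.99386095 + 0.11086331·0.11063636) = 35.599938
y = r_b·(sin φ − φ·cos φ) = 35.383164·(0.11063636 − 0.11086331·0.99386095) = 0.016051

x=35.599938 y=0.016051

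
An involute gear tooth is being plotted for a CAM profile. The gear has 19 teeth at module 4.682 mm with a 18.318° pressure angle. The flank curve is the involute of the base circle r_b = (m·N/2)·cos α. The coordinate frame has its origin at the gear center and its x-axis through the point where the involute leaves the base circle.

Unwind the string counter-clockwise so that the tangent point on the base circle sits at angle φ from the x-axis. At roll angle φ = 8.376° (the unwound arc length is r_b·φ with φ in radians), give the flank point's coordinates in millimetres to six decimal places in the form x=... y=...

x=42.673898 y=0.043880

pitch radius r_p = m·N/2 = 4.682·19/2 = 44.479000
base radius r_b = r_p·cos α = 44.479000·cos 18.318° = 42.225106
roll angle φ = 8.376° = 0.14618878 rad
x = r_b·(cos φ + φ·sin φ) = 42.225106·(0.98933344 + 0.14618878·0.14566863) = 42.673898
y = r_b·(sin φ − φ·cos φ) = 42.225106·(0.14566863 − 0.14618878·0.98933344) = 0.043880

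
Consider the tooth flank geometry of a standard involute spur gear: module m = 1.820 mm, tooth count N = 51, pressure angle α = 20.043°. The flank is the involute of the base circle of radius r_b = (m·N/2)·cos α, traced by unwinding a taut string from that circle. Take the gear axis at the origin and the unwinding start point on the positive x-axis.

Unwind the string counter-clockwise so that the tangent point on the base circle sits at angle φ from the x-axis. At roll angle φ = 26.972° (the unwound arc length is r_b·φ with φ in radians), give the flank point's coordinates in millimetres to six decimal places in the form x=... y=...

x=48.165765 y=1.482771

pitch radius r_p = m·N/2 = 1.820·51/2 = 46.410000
base radius r_b = r_p·cos α = 46.410000·cos 20.043° = 43.599210
roll angle φ = 26.972° = 0.47075021 rad
x = r_b·(cos φ + φ·sin φ) = 43.599210·(0.89122828 + 0.47075021·0.45355502) = 48.165765
y = r_b·(sin φ − φ·cos φ) = 43.599210·(0.45355502 − 0.47075021·0.89122828) = 1.482771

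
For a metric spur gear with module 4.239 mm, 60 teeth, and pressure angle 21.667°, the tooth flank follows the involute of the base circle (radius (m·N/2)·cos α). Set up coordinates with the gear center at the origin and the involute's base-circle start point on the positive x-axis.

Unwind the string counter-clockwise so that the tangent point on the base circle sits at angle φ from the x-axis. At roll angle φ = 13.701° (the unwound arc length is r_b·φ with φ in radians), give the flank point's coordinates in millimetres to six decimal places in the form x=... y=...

pitch radius r_p = m·N/2 = 4.239·60/2 = 127.170000
base radius r_b = r_p·cos α = 127.170000·cos 21.667° = 118.184851
roll angle φ = 13.701° = 0.23912756 rad
x = r_b·(cos φ + φ·sin φ) = 118.184851·(0.97154499 + 0.23912756·0.23685510) = 121.515722
y = r_b·(sin φ − φ·cos φ) = 118.184851·(0.23685510 − 0.23912756·0.97154499) = 0.535604

x=121.515722 y=0.535604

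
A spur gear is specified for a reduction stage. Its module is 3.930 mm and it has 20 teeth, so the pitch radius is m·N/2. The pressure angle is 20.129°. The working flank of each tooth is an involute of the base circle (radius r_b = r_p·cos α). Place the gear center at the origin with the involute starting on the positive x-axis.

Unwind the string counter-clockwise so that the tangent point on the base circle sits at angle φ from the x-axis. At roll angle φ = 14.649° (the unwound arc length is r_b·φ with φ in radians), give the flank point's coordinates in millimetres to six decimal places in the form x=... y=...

pitch radius r_p = m·N/2 = 3.930·20/2 = 39.300000
base radius r_b = r_p·cos α = 39.300000·cos 20.129° = 36.899563
roll angle φ = 14.649° = 0.25567328 rad
x = r_b·(cos φ + φ·sin φ) = 36.899563·(0.96749324 + 0.25567328·0.25289686) = 38.085966
y = r_b·(sin φ − φ·cos φ) = 36.899563·(0.25289686 − 0.25567328·0.96749324) = 0.204228

x=38.085966 y=0.204228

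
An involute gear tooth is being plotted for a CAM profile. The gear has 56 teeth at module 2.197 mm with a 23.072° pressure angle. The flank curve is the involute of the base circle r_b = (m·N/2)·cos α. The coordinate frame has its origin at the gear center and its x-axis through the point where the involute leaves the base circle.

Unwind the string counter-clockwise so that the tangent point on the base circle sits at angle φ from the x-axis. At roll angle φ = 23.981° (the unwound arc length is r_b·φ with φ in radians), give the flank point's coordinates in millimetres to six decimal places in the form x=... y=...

x=61.337782 y=1.359151

pitch radius r_p = m·N/2 = 2.197·56/2 = 61.516000
base radius r_b = r_p·cos α = 61.516000·cos 23.072° = 56.595527
roll angle φ = 23.981° = 0.41854741 rad
x = r_b·(cos φ + φ·sin φ) = 56.595527·(0.91368029 + 0.41854741·0.40643368) = 61.337782
y = r_b·(sin φ − φ·cos φ) = 56.595527·(0.40643368 − 0.41854741·0.91368029) = 1.359151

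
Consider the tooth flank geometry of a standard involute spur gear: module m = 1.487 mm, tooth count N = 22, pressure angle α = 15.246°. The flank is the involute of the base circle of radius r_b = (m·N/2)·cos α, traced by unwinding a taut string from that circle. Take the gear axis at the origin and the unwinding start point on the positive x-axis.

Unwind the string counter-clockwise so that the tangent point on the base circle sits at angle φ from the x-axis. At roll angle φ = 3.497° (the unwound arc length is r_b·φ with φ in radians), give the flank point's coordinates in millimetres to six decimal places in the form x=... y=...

x=15.810693 y=0.001196

pitch radius r_p = m·N/2 = 1.487·22/2 = 16.357000
base radius r_b = r_p·cos α = 16.357000·cos 15.246° = 15.781327
roll angle φ = 3.497° = 0.06103416 rad
x = r_b·(cos φ + φ·sin φ) = 15.781327·(0.99813799 + 0.06103416·0.06099628) = 15.810693
y = r_b·(sin φ − φ·cos φ) = 15.781327·(0.06099628 − 0.06103416·0.99813799) = 0.001196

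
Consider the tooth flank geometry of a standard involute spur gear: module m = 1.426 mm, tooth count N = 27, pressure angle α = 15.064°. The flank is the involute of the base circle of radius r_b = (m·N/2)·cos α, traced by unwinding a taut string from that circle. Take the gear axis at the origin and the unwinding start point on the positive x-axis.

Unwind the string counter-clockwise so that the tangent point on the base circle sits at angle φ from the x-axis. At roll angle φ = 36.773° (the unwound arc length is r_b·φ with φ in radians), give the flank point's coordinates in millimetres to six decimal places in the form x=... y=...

pitch radius r_p = m·N/2 = 1.426·27/2 = 19.251000
base radius r_b = r_p·cos α = 19.251000·cos 15.064° = 18.589461
roll angle φ = 36.773° = 0.64180993 rad
x = r_b·(cos φ + φ·sin φ) = 18.589461·(0.80101357 + 0.64180993·0.59864620) = 22.032799
y = r_b·(sin φ − φ·cos φ) = 18.589461·(0.59864620 − 0.64180993·0.80101357) = 1.571697

x=22.032799 y=1.571697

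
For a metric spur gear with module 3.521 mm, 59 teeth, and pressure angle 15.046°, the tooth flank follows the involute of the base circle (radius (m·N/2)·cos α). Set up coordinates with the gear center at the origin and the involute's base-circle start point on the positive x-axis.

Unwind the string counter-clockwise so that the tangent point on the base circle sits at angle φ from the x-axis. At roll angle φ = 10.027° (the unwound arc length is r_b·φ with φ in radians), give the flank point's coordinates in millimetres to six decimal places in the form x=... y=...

pitch radius r_p = m·N/2 = 3.521·59/2 = 103.869500
base radius r_b = r_p·cos α = 103.869500·cos 15.046° = 100.308617
roll angle φ = 10.027° = 0.17500416 rad
x = r_b·(cos φ + φ·sin φ) = 100.308617·(0.98472581 + 0.17500416·0.17411224) = 101.832925
y = r_b·(sin φ − φ·cos φ) = 100.308617·(0.17411224 − 0.17500416·0.98472581) = 0.178662

x=101.832925 y=0.178662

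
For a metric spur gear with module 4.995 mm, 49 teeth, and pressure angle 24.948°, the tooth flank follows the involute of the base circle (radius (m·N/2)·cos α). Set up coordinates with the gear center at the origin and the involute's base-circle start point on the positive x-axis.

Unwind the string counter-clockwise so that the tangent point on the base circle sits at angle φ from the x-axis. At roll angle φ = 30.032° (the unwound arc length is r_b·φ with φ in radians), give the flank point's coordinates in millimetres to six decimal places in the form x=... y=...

pitch radius r_p = m·N/2 = 4.995·49/2 = 122.377500
base radius r_b = r_p·cos α = 122.377500·cos 24.948° = 110.958574
roll angle φ = 30.032° = 0.52415728 rad
x = r_b·(cos φ + φ·sin φ) = 110.958574·(0.86574602 + 0.52415728·0.50048360) = 125.169942
y = r_b·(sin φ − φ·cos φ) = 110.958574·(0.50048360 − 0.52415728·0.86574602) = 5.181380

x=125.169942 y=5.181380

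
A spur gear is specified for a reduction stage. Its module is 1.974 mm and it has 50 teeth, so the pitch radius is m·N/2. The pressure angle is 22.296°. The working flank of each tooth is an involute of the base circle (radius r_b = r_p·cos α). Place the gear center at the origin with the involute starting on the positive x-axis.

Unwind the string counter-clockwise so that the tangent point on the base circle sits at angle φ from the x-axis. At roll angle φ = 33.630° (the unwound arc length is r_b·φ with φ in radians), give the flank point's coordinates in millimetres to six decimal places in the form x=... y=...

pitch radius r_p = m·N/2 = 1.974·50/2 = 49.350000
base radius r_b = r_p·cos α = 49.350000·cos 22.296° = 45.660407
roll angle φ = 33.630° = 0.58695423 rad
x = r_b·(cos φ + φ·sin φ) = 45.660407·(0.83263137 + 0.58695423·0.55382759) = 52.861182
y = r_b·(sin φ − φ·cos φ) = 45.660407·(0.55382759 − 0.58695423·0.83263137) = 2.972999

x=52.861182 y=2.972999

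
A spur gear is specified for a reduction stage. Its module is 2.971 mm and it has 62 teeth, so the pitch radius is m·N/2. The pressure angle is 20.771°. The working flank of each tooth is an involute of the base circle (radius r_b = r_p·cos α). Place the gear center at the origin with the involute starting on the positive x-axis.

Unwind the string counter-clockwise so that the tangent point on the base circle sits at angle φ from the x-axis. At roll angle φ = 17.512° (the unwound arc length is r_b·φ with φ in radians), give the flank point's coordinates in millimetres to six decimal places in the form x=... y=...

x=90.043773 y=0.811959

pitch radius r_p = m·N/2 = 2.971·62/2 = 92.101000
base radius r_b = r_p·cos α = 92.101000·cos 20.771° = 86.114922
roll angle φ = 17.512° = 0.30564206 rad
x = r_b·(cos φ + φ·sin φ) = 86.114922·(0.95365395 + 0.30564206·0.30090554) = 90.043773
y = r_b·(sin φ − φ·cos φ) = 86.114922·(0.30090554 − 0.30564206·0.95365395) = 0.811959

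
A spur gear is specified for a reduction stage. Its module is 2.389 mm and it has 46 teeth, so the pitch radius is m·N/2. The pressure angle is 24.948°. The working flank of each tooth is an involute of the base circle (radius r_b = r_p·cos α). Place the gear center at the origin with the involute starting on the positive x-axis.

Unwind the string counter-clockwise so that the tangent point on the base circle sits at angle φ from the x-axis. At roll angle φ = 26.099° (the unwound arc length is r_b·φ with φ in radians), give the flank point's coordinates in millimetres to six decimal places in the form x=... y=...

x=54.723544 y=1.537261

pitch radius r_p = m·N/2 = 2.389·46/2 = 54.947000
base radius r_b = r_p·cos α = 54.947000·cos 24.948° = 49.819949
roll angle φ = 26.099° = 0.45551348 rad
x = r_b·(cos φ + φ·sin φ) = 49.819949·(0.89803525 + 0.45551348·0.43992350) = 54.723544
y = r_b·(sin φ − φ·cos φ) = 49.819949·(0.43992350 − 0.45551348·0.89803525) = 1.537261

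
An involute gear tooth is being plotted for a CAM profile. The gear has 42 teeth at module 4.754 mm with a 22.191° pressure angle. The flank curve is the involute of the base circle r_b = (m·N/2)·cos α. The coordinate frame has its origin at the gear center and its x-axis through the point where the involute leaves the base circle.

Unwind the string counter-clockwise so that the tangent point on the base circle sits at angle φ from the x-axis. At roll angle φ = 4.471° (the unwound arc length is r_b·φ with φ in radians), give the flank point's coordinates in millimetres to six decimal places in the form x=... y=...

pitch radius r_p = m·N/2 = 4.754·42/2 = 99.834000
base radius r_b = r_p·cos α = 99.834000·cos 22.191° = 92.439288
roll angle φ = 4.471° = 0.07803367 rad
x = r_b·(cos φ + φ·sin φ) = 92.439288·(0.99695692 + 0.07803367·0.07795450) = 92.720303
y = r_b·(sin φ − φ·cos φ) = 92.439288·(0.07795450 − 0.07803367·0.99695692) = 0.014632

x=92.720303 y=0.014632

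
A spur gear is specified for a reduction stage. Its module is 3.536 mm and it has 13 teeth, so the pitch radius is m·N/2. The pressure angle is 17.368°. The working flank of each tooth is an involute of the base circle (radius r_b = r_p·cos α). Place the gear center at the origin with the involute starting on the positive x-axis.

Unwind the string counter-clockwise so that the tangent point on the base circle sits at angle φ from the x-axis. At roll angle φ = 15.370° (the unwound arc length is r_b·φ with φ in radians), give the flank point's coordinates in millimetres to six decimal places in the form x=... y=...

pitch radius r_p = m·N/2 = 3.536·13/2 = 22.984000
base radius r_b = r_p·cos α = 22.984000·cos 17.368° = 21.936095
roll angle φ = 15.370° = 0.26825711 rad
x = r_b·(cos φ + φ·sin φ) = 21.936095·(0.96423432 + 0.26825711·0.26505128) = 22.711233
y = r_b·(sin φ − φ·cos φ) = 21.936095·(0.26505128 − 0.26825711·0.96423432) = 0.140140

x=22.711233 y=0.140140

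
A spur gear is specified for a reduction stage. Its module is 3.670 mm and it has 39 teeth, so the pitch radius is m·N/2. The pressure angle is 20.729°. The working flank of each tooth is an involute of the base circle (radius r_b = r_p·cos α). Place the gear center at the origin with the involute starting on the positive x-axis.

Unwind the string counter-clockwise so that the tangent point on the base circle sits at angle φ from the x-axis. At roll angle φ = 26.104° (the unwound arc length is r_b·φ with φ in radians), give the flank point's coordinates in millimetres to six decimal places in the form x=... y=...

x=73.522525 y=2.066454

pitch radius r_p = m·N/2 = 3.670·39/2 = 71.565000
base radius r_b = r_p·cos α = 71.565000·cos 20.729° = 66.932240
roll angle φ = 26.104° = 0.45560075 rad
x = r_b·(cos φ + φ·sin φ) = 66.932240·(0.89799686 + 0.45560075·0.44000186) = 73.522525
y = r_b·(sin φ − φ·cos φ) = 66.932240·(0.44000186 − 0.45560075·0.89799686) = 2.066454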